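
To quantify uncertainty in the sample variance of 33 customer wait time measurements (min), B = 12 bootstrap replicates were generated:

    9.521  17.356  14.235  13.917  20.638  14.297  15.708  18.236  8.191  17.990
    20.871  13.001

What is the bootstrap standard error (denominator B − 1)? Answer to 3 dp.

SE* = 3.966

Bootstrap SE is the standard deviation of the 12 replicate variances.
Mean of replicates: (9.521 + 17.356 + 14.235 + 13.917 + 20.638 + 14.297 + 15.708 + 18.236 + 8.191 + 17.990 + 20.871 + 13.001) / 12 = 183.9610 / 12 = 15.3301
Sum of squared deviations: (−5.8091)² + (+2.0259)² + (−1.0951)² + (−1.4131)² + (+5.3079)² + (−1.0331)² + (+0.3779)² + (+2.9059)² + (−7.1391)² + (+2.6599)² + (+5.5409)² + (−2.3291)² = 173.0423
Variance = 173.0423 / 11 = 15.7311
SE* = √15.7311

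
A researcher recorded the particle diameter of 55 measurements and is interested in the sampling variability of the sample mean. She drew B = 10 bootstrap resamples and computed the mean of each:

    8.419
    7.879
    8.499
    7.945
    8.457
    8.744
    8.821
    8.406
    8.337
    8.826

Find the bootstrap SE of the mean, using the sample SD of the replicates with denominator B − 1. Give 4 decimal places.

Bootstrap SE is the standard deviation of the 10 replicate means.
Mean of replicates: (8.419 + 7.879 + 8.499 + 7.945 + 8.457 + 8.744 + 8.821 + 8.406 + 8.337 + 8.826) / 10 = 84.33300 / 10 = 8.43330
Sum of squared deviations: (−0.01430)² + (−0.55430)² + (+0.06570)² + (−0.48830)² + (+0.02370)² + (+0.31070)² + (+0.38770)² + (−0.02730)² + (−0.09630)² + (+0.39270)² = 0.96185
Variance = 0.96185 / 9 = 0.10687
SE* = √0.10687

SE* = 0.3269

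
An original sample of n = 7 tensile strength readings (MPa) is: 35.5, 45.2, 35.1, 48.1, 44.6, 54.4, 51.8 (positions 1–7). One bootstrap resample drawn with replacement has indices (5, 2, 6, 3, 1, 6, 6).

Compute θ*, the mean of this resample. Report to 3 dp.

θ* = 46.229

Resample values: 44.6, 45.2, 54.4, 35.1, 35.5, 54.4, 54.4.
Mean = (44.6 + 45.2 + 54.4 + 35.1 + 35.5 + 54.4 + 54.4) / 7 = 323.60 / 7 = 46.229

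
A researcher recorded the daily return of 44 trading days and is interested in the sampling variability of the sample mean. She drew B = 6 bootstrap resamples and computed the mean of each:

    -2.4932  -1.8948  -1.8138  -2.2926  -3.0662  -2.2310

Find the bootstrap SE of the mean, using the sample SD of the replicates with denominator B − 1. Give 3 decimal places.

SE* = 0.454

Bootstrap SE is the standard deviation of the 6 replicate means.
Mean of replicates: ((-2.4932) + (-1.8948) + (-1.8138) + (-2.2926) + (-3.0662) + (-2.2310)) / 6 = -13.79160 / 6 = -2.29860
Sum of squared deviations: (−0.19460)² + (+0.40380)² + (+0.48480)² + (+0.00600)² + (−0.76760)² + (+0.06760)² = 1.02977
Variance = 1.02977 / 5 = 0.20595
SE* = √0.20595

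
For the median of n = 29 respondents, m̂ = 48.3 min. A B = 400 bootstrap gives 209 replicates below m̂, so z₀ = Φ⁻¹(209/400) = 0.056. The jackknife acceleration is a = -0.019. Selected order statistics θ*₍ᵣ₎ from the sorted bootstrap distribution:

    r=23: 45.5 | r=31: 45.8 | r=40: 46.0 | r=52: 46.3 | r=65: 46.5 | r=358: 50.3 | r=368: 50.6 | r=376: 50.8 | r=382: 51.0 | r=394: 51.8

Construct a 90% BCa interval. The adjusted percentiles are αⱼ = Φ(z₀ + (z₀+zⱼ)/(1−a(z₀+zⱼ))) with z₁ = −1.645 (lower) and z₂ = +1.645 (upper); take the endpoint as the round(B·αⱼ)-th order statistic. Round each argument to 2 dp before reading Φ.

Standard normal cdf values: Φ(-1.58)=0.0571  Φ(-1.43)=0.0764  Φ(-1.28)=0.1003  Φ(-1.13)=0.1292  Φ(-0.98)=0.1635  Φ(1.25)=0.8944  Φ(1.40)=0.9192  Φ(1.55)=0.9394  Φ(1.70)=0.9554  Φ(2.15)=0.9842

Lower: z₀ + z₁ = 0.056 + (-1.645) = -1.589; 1 − a(z₀+z₁) = 1 − (-0.019)(-1.589) = 0.9698; argument = 0.056 + (-1.589)/0.9698 = -1.5825 → -1.58.
α₁ = Φ(-1.58) = 0.0571; rank = round(400 × 0.0571) = 23; θ*₍23₎ = 45.5.
Upper: z₀ + z₂ = 1.701; 1 − a(z₀+z₂) = 1.0323; argument = 1.7037 → 1.70; α₂ = 0.9554; rank = 382; θ*₍382₎ = 51.0.

(45.5, 51.0)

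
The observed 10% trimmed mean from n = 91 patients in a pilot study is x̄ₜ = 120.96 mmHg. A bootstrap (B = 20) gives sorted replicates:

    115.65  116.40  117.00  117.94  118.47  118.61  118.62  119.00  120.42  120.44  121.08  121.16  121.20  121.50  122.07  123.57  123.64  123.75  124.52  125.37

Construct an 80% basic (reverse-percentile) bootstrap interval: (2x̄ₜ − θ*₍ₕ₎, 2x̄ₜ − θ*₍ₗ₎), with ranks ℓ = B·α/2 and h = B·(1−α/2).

Percentile endpoints at ranks 2 and 18: θ*₍2₎ = 116.40, θ*₍18₎ = 123.75.
Basic interval reflects these around x̄ₜ:
  lower = 2 × 120.96 − 123.75 = 118.17
  upper = 2 × 120.96 − 116.40 = 125.52

(118.17, 125.52)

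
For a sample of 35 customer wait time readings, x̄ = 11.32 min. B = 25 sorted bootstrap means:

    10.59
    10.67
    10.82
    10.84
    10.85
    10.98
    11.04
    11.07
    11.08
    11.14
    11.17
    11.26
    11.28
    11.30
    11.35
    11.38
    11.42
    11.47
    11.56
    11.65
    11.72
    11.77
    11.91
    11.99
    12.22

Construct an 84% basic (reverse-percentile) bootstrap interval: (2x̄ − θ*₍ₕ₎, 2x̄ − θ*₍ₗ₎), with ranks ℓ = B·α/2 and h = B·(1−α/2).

(10.73, 11.97)

Percentile endpoints at ranks 2 and 23: θ*₍2₎ = 10.67, θ*₍23₎ = 11.91.
Basic interval reflects these around x̄:
  lower = 2 × 11.32 − 11.91 = 10.73
  upper = 2 × 11.32 − 10.67 = 11.97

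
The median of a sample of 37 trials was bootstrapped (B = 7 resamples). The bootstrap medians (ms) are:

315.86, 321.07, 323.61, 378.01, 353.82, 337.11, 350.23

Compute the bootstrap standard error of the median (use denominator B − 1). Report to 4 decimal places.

SE* = 22.2053

Bootstrap SE is the standard deviation of the 7 replicate medians.
Mean of replicates: (315.86 + 321.07 + 323.61 + 378.01 + 353.82 + 337.11 + 350.23) / 7 = 2379.71000 / 7 = 339.95857
Sum of squared deviations: (−24.09857)² + (−18.88857)² + (−16.34857)² + (+38.05143)² + (+13.86143)² + (−2.84857)² + (+10.27143)² = 2958.46209
Variance = 2958.46209 / 6 = 493.07701
SE* = √493.07701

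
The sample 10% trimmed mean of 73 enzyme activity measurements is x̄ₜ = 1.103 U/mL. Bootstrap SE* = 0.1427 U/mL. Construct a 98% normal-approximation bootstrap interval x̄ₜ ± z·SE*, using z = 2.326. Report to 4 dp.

Margin = 2.326 × 0.1427 = 0.33192
Interval: 1.103 ± 0.33192

(0.7711, 1.4349)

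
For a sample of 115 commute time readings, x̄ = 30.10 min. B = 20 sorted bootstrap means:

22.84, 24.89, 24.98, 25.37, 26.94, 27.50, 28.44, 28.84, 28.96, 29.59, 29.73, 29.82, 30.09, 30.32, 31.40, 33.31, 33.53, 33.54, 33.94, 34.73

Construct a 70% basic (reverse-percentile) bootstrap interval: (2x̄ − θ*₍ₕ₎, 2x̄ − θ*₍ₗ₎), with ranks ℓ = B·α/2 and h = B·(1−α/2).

Percentile endpoints at ranks 3 and 17: θ*₍3₎ = 24.98, θ*₍17₎ = 33.53.
Basic interval reflects these around x̄:
  lower = 2 × 30.10 − 33.53 = 26.67
  upper = 2 × 30.10 − 24.98 = 35.22

(26.67, 35.22)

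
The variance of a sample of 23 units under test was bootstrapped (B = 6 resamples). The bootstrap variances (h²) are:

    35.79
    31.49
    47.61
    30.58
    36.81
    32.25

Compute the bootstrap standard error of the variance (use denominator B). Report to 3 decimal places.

Bootstrap SE is the standard deviation of the 6 replicate variances.
Mean of replicates: (35.79 + 31.49 + 47.61 + 30.58 + 36.81 + 32.25) / 6 = 214.5300 / 6 = 35.7550
Sum of squared deviations: (+0.0350)² + (−4.2650)² + (+11.8550)² + (−5.1750)² + (+1.0550)² + (−3.5050)² = 198.9112
Variance = 198.9112 / 6 = 33.1519
SE* = √33.1519

SE* = 5.758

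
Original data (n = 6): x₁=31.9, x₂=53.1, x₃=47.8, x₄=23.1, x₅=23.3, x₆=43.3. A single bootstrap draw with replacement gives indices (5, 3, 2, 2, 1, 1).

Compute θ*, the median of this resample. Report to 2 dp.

Resample values: 23.3, 47.8, 53.1, 53.1, 31.9, 31.9.
Sorted: 23.3, 31.9, 31.9, 47.8, 53.1, 53.1
Median = average of the two middle values = 39.85

θ* = 39.85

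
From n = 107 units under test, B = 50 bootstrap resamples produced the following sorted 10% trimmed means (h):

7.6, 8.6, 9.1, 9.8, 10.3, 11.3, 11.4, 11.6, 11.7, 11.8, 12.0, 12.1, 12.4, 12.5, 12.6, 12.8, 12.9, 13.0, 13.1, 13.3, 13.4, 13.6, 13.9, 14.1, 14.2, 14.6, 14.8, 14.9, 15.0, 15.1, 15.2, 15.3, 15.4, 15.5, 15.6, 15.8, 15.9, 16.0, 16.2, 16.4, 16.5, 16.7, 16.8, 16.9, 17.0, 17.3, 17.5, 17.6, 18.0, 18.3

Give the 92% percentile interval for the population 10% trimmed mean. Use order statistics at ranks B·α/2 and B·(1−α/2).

α = 0.08; lower rank = 50 × 0.040 = 2; upper rank = 50 × 0.960 = 48.
The 2nd smallest replicate is 8.6; the 48th is 17.6.

(8.6, 17.6)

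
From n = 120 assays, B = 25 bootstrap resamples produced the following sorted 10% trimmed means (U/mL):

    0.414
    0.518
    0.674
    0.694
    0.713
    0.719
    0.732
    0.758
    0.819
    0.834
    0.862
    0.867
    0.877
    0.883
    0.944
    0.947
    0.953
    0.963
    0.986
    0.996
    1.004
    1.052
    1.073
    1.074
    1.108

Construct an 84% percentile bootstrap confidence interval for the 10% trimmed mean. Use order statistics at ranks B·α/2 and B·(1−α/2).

(0.518, 1.073)

α = 0.16; lower rank = 25 × 0.080 = 2; upper rank = 25 × 0.920 = 23.
The 2nd smallest replicate is 0.518; the 23rd is 1.073.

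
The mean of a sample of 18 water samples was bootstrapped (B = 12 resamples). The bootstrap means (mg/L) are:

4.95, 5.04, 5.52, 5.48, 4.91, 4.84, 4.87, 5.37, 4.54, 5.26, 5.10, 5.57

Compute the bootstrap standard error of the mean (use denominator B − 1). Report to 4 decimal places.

SE* = 0.3207

Bootstrap SE is the standard deviation of the 12 replicate means.
Mean of replicates: (4.95 + 5.04 + 5.52 + 5.48 + 4.91 + 4.84 + 4.87 + 5.37 + 4.54 + 5.26 + 5.10 + 5.57) / 12 = 61.45000 / 12 = 5.12083
Sum of squared deviations: (−0.17083)² + (−0.08083)² + (+0.39917)² + (+0.35917)² + (−0.21083)² + (−0.28083)² + (−0.25083)² + (+0.24917)² + (−0.58083)² + (+0.13917)² + (−0.02083)² + (+0.44917)² = 1.13129
Variance = 1.13129 / 11 = 0.10284
SE* = √0.10284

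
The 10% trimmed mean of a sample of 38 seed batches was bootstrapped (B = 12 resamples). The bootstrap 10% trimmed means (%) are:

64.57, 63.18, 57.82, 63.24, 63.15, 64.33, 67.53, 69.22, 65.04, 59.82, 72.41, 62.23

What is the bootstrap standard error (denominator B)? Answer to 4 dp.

SE* = 3.7750

Bootstrap SE is the standard deviation of the 12 replicate 10% trimmed means.
Mean of replicates: (64.57 + 63.18 + 57.82 + 63.24 + 63.15 + 64.33 + 67.53 + 69.22 + 65.04 + 59.82 + 72.41 + 62.23) / 12 = 772.54000 / 12 = 64.37833
Sum of squared deviations: (+0.19167)² + (−1.19833)² + (−6.55833)² + (−1.13833)² + (−1.22833)² + (−0.04833)² + (+3.15167)² + (+4.84167)² + (+0.66167)² + (−4.55833)² + (+8.03167)² + (−2.14833)² = 171.00537
Variance = 171.00537 / 12 = 14.25045
SE* = √14.25045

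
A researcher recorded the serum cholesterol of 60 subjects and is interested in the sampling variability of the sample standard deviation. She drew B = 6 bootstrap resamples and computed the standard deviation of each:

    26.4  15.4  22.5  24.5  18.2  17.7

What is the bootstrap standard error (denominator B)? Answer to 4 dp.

SE* = 3.9469

Bootstrap SE is the standard deviation of the 6 replicate standard deviations.
Mean of replicates: (26.4 + 15.4 + 22.5 + 24.5 + 18.2 + 17.7) / 6 = 124.70000 / 6 = 20.78333
Sum of squared deviations: (+5.61667)² + (−5.38333)² + (+1.71667)² + (+3.71667)² + (−2.58333)² + (−3.08333)² = 93.46833
Variance = 93.46833 / 6 = 15.57806
SE* = √15.57806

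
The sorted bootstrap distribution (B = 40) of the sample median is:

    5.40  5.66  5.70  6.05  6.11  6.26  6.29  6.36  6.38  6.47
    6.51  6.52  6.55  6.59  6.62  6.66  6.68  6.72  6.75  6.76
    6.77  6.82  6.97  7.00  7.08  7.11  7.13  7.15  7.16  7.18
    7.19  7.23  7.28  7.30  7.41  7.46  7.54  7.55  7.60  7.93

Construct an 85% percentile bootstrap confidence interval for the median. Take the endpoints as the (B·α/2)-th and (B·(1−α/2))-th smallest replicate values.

α = 0.15; lower rank = 40 × 0.075 = 3; upper rank = 40 × 0.925 = 37.
The 3rd smallest replicate is 5.70; the 37th is 7.54.

(5.70, 7.54)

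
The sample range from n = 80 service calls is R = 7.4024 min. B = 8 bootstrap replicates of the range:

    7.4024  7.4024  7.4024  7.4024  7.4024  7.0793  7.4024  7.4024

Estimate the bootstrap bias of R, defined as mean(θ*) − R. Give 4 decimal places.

mean(θ*) = (7.4024 + 7.4024 + 7.4024 + 7.4024 + 7.4024 + 7.0793 + 7.4024 + 7.4024) / 8 = 7.36201
bias = 7.36201 − 7.4024

bias = −0.0404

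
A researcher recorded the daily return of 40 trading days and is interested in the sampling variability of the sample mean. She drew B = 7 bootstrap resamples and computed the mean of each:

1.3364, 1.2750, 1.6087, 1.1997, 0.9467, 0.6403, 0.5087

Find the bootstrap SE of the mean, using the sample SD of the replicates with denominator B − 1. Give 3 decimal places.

SE* = 0.395

Bootstrap SE is the standard deviation of the 7 replicate means.
Mean of replicates: (1.3364 + 1.2750 + 1.6087 + 1.1997 + 0.9467 + 0.6403 + 0.5087) / 7 = 7.51550 / 7 = 1.07364
Sum of squared deviations: (+0.26276)² + (+0.20136)² + (+0.53506)² + (+0.12606)² + (−0.12694)² + (−0.43334)² + (−0.56494)² = 0.93482
Variance = 0.93482 / 6 = 0.15580
SE* = √0.15580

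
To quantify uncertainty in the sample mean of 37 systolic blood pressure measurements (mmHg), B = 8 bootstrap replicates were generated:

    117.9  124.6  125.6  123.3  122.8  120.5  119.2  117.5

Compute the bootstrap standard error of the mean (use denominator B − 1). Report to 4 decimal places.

SE* = 3.0835

Bootstrap SE is the standard deviation of the 8 replicate means.
Mean of replicates: (117.9 + 124.6 + 125.6 + 123.3 + 122.8 + 120.5 + 119.2 + 117.5) / 8 = 971.40000 / 8 = 121.42500
Sum of squared deviations: (−3.52500)² + (+3.17500)² + (+4.17500)² + (+1.87500)² + (+1.37500)² + (−0.92500)² + (−2.22500)² + (−3.92500)² = 66.55500
Variance = 66.55500 / 7 = 9.50786
SE* = √9.50786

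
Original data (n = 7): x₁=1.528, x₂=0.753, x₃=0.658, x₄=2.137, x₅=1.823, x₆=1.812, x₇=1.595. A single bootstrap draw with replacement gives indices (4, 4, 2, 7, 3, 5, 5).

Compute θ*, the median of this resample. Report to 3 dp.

Resample values: 2.137, 2.137, 0.753, 1.595, 0.658, 1.823, 1.823.
Sorted: 0.658, 0.753, 1.595, 1.823, 1.823, 2.137, 2.137
Median = middle value = 1.823

θ* = 1.823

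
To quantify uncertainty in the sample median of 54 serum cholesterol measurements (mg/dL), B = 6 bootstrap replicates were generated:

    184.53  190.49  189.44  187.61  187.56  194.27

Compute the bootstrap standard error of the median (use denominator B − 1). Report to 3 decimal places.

SE* = 3.292

Bootstrap SE is the standard deviation of the 6 replicate medians.
Mean of replicates: (184.53 + 190.49 + 189.44 + 187.61 + 187.56 + 194.27) / 6 = 1133.9000 / 6 = 188.9833
Sum of squared deviations: (−4.4533)² + (+1.5067)² + (+0.4567)² + (−1.3733)² + (−1.4233)² + (+5.2867)² = 54.1715
Variance = 54.1715 / 5 = 10.8343
SE* = √10.8343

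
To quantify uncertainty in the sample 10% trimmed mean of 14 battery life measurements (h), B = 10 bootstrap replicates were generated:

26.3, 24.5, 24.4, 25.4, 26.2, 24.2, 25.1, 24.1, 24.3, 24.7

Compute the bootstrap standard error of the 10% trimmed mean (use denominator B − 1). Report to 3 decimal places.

SE* = 0.808

Bootstrap SE is the standard deviation of the 10 replicate 10% trimmed means.
Mean of replicates: (26.3 + 24.5 + 24.4 + 25.4 + 26.2 + 24.2 + 25.1 + 24.1 + 24.3 + 24.7) / 10 = 249.2000 / 10 = 24.9200
Sum of squared deviations: (+1.3800)² + (−0.4200)² + (−0.5200)² + (+0.4800)² + (+1.2800)² + (−0.7200)² + (+0.1800)² + (−0.8200)² + (−0.6200)² + (−0.2200)² = 5.8760
Variance = 5.8760 / 9 = 0.6529
SE* = √0.6529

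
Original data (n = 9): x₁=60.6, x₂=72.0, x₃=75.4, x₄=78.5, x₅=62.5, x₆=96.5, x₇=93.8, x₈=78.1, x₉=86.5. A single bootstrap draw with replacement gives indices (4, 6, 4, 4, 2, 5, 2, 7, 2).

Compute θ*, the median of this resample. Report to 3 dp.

Resample values: 78.5, 96.5, 78.5, 78.5, 72.0, 62.5, 72.0, 93.8, 72.0.
Sorted: 62.5, 72.0, 72.0, 72.0, 78.5, 78.5, 78.5, 93.8, 96.5
Median = middle value = 78.500

θ* = 78.500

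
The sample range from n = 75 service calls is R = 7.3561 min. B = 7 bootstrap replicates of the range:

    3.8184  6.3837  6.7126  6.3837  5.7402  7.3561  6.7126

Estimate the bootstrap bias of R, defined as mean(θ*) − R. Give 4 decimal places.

bias = −1.1979

mean(θ*) = (3.8184 + 6.3837 + 6.7126 + 6.3837 + 5.7402 + 7.3561 + 6.7126) / 7 = 6.15819
bias = 6.15819 − 7.3561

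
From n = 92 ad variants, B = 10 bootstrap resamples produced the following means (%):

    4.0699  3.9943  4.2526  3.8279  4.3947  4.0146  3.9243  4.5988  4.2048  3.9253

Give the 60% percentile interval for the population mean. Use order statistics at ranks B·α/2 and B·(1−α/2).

Sorted replicates: 3.8279, 3.9243, 3.9253, 3.9943, 4.0146, 4.0699, 4.2048, 4.2526, 4.3947, 4.5988
α = 0.40; lower rank = 10 × 0.200 = 2; upper rank = 10 × 0.800 = 8.
The 2nd smallest replicate is 3.9243; the 8th is 4.2526.

(3.9243, 4.2526)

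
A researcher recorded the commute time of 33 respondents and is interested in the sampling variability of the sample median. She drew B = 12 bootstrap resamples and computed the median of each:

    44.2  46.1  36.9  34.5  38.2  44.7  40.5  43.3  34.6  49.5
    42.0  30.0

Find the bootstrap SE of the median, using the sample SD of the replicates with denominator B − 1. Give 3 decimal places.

SE* = 5.664

Bootstrap SE is the standard deviation of the 12 replicate medians.
Mean of replicates: (44.2 + 46.1 + 36.9 + 34.5 + 38.2 + 44.7 + 40.5 + 43.3 + 34.6 + 49.5 + 42.0 + 30.0) / 12 = 484.5000 / 12 = 40.3750
Sum of squared deviations: (+3.8250)² + (+5.7250)² + (−3.4750)² + (−5.8750)² + (−2.1750)² + (+4.3250)² + (+0.1250)² + (+2.9250)² + (−5.7750)² + (+9.1250)² + (+1.6250)² + (−10.3750)² = 352.9025
Variance = 352.9025 / 11 = 32.0820
SE* = √32.0820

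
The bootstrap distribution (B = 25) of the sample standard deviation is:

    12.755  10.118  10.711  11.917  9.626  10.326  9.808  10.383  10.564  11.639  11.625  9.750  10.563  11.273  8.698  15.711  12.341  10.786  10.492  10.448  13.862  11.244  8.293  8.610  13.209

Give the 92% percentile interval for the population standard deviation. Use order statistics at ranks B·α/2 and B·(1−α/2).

Sorted replicates: 8.293, 8.610, 8.698, 9.626, 9.750, 9.808, 10.118, 10.326, 10.383, 10.448, 10.492, 10.563, 10.564, 10.711, 10.786, 11.244, 11.273, 11.625, 11.639, 11.917, 12.341, 12.755, 13.209, 13.862, 15.711
α = 0.08; lower rank = 25 × 0.040 = 1; upper rank = 25 × 0.960 = 24.
The 1st smallest replicate is 8.293; the 24th is 13.862.

(8.293, 13.862)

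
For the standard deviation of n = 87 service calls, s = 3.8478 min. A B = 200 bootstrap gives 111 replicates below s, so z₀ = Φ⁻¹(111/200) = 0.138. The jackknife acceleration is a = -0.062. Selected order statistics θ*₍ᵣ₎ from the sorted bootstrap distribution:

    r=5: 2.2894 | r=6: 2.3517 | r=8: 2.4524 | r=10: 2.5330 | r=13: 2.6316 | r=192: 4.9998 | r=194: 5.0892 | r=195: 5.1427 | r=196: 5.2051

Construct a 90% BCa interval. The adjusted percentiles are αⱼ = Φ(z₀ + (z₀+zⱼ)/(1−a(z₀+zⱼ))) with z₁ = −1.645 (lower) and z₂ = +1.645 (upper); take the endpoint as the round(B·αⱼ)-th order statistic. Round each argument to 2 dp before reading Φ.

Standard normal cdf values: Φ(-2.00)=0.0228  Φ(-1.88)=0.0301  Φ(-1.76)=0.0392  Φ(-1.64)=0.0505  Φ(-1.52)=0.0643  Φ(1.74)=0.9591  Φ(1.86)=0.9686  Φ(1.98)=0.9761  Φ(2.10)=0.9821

(2.6316, 4.9998)

Lower: z₀ + z₁ = 0.138 + (-1.645) = -1.507; 1 − a(z₀+z₁) = 1 − (-0.062)(-1.507) = 0.9066; argument = 0.138 + (-1.507)/0.9066 = -1.5243 → -1.52.
α₁ = Φ(-1.52) = 0.0643; rank = round(200 × 0.0643) = 13; θ*₍13₎ = 2.6316.
Upper: z₀ + z₂ = 1.783; 1 − a(z₀+z₂) = 1.1105; argument = 1.7435 → 1.74; α₂ = 0.9591; rank = 192; θ*₍192₎ = 4.9998.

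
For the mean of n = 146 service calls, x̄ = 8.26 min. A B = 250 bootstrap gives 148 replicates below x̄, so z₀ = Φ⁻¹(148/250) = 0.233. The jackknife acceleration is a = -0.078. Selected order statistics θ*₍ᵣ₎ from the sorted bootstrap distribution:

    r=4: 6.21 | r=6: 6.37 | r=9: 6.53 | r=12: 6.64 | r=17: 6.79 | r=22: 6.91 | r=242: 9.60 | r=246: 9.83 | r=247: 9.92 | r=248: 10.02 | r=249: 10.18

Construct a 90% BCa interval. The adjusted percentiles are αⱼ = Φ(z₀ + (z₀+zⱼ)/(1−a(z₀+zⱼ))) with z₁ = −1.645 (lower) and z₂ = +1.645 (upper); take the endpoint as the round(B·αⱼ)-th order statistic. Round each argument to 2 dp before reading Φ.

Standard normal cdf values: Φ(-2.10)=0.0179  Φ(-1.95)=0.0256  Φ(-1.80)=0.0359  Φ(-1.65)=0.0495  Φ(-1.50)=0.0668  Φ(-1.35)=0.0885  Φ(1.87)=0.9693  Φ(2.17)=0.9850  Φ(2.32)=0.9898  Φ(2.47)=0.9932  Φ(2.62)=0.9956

(6.91, 9.60)

Lower: z₀ + z₁ = 0.233 + (-1.645) = -1.412; 1 − a(z₀+z₁) = 1 − (-0.078)(-1.412) = 0.8899; argument = 0.233 + (-1.412)/0.8899 = -1.3538 → -1.35.
α₁ = Φ(-1.35) = 0.0885; rank = round(250 × 0.0885) = 22; θ*₍22₎ = 6.91.
Upper: z₀ + z₂ = 1.878; 1 − a(z₀+z₂) = 1.1465; argument = 1.8711 → 1.87; α₂ = 0.9693; rank = 242; θ*₍242₎ = 9.60.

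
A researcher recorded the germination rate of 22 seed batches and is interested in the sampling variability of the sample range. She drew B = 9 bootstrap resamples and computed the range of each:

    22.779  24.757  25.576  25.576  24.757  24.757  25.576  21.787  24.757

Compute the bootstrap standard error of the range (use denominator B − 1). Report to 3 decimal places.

Bootstrap SE is the standard deviation of the 9 replicate ranges.
Mean of replicates: (22.779 + 24.757 + 25.576 + 25.576 + 24.757 + 24.757 + 25.576 + 21.787 + 24.757) / 9 = 220.3220 / 9 = 24.4802
Sum of squared deviations: (−1.7012)² + (+0.2768)² + (+1.0958)² + (+1.0958)² + (+0.2768)² + (+0.2768)² + (+1.0958)² + (−2.6932)² + (+0.2768)² = 14.0562
Variance = 14.0562 / 8 = 1.7570
SE* = √1.7570

SE* = 1.326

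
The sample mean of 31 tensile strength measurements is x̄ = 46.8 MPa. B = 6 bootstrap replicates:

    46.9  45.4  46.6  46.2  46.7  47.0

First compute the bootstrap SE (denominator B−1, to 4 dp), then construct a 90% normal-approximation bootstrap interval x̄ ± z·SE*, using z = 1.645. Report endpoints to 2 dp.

(45.83, 47.77)

Mean of replicates = 46.4667; sum of squared deviations = 1.7533; SE* = √(1.7533/5) = 0.5922
Margin = 1.645 × 0.5922 = 0.974
Interval: 46.8 ± 0.974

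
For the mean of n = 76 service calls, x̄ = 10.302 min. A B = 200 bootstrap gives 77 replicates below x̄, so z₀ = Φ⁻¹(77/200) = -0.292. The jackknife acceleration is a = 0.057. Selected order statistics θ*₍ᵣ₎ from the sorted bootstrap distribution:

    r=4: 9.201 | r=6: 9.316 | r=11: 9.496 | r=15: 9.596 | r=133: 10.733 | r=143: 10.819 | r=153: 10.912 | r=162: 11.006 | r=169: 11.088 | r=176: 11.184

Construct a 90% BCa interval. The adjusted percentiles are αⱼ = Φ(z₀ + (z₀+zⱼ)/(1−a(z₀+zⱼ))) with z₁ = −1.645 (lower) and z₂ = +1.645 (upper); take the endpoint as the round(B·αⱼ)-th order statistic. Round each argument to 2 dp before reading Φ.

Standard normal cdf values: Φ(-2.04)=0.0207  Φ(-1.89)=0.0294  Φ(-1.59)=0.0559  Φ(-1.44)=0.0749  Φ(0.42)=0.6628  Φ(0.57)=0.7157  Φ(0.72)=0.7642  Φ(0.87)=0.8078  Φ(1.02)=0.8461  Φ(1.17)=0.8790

Lower: z₀ + z₁ = -0.292 + (-1.645) = -1.937; 1 − a(z₀+z₁) = 1 − (0.057)(-1.937) = 1.1104; argument = -0.292 + (-1.937)/1.1104 = -2.0364 → -2.04.
α₁ = Φ(-2.04) = 0.0207; rank = round(200 × 0.0207) = 4; θ*₍4₎ = 9.201.
Upper: z₀ + z₂ = 1.353; 1 − a(z₀+z₂) = 0.9229; argument = 1.1741 → 1.17; α₂ = 0.8790; rank = 176; θ*₍176₎ = 11.184.

(9.201, 11.184)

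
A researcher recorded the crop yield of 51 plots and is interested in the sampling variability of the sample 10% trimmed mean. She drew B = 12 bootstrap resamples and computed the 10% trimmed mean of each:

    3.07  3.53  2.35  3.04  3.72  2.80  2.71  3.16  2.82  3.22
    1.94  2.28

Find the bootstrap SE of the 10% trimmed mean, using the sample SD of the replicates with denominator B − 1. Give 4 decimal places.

SE* = 0.5176

Bootstrap SE is the standard deviation of the 12 replicate 10% trimmed means.
Mean of replicates: (3.07 + 3.53 + 2.35 + 3.04 + 3.72 + 2.80 + 2.71 + 3.16 + 2.82 + 3.22 + 1.94 + 2.28) / 12 = 34.64000 / 12 = 2.88667
Sum of squared deviations: (+0.18333)² + (+0.64333)² + (−0.53667)² + (+0.15333)² + (+0.83333)² + (−0.08667)² + (−0.17667)² + (+0.27333)² + (−0.06667)² + (+0.33333)² + (−0.94667)² + (−0.60667)² = 2.94667
Variance = 2.94667 / 11 = 0.26788
SE* = √0.26788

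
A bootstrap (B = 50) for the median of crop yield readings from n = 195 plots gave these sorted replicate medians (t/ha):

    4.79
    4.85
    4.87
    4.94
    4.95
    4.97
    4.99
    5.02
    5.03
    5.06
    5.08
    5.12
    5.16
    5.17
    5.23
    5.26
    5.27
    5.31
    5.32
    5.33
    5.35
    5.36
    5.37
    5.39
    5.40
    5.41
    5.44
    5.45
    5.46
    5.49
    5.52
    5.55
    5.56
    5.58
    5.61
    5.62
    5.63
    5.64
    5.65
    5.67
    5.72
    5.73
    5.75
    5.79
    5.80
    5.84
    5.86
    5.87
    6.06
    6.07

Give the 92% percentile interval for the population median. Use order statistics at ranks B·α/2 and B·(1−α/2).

α = 0.08; lower rank = 50 × 0.040 = 2; upper rank = 50 × 0.960 = 48.
The 2nd smallest replicate is 4.85; the 48th is 5.87.

(4.85, 5.87)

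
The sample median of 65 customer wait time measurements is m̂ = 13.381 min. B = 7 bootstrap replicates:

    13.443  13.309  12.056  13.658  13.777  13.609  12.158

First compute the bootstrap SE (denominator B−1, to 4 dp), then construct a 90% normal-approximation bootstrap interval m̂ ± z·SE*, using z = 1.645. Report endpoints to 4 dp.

Mean of replicates = 13.1443; sum of squared deviations = 3.1537; SE* = √(3.1537/6) = 0.7250
Margin = 1.645 × 0.7250 = 1.19263
Interval: 13.381 ± 1.19263

(12.1884, 14.5736)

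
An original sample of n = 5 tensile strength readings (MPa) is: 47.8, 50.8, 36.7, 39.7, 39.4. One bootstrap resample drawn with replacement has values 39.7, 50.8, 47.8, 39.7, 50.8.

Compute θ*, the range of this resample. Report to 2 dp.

Range = 50.8 − 39.7 = 11.10

θ* = 11.10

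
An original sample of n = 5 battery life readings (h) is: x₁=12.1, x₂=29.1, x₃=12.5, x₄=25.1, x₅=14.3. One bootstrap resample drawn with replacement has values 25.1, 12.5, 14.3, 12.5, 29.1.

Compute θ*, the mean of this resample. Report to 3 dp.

θ* = 18.700

Mean = (25.1 + 12.5 + 14.3 + 12.5 + 29.1) / 5 = 93.50 / 5 = 18.700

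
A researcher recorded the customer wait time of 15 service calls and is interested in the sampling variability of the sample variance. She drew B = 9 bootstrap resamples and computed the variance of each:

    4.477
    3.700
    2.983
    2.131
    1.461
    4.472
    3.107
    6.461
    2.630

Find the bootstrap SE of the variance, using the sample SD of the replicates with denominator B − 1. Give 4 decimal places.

SE* = 1.4965

Bootstrap SE is the standard deviation of the 9 replicate variances.
Mean of replicates: (4.477 + 3.700 + 2.983 + 2.131 + 1.461 + 4.472 + 3.107 + 6.461 + 2.630) / 9 = 31.42200 / 9 = 3.49133
Sum of squared deviations: (+0.98567)² + (+0.20867)² + (−0.50833)² + (−1.36033)² + (−2.03033)² + (+0.98067)² + (−0.38433)² + (+2.96967)² + (−0.86133)² = 17.91648
Variance = 17.91648 / 8 = 2.23956
SE* = √2.23956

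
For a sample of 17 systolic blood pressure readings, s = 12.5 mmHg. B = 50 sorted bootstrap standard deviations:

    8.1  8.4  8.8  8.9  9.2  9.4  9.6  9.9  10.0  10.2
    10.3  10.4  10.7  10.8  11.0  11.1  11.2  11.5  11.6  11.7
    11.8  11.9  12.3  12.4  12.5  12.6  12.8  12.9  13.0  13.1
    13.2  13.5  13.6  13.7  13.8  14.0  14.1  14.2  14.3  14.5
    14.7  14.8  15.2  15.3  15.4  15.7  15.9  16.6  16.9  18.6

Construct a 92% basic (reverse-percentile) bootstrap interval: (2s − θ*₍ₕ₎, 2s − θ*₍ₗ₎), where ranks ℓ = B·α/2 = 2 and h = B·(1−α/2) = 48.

Percentile endpoints at ranks 2 and 48: θ*₍2₎ = 8.4, θ*₍48₎ = 16.6.
Basic interval reflects these around s:
  lower = 2 × 12.5 − 16.6 = 8.4
  upper = 2 × 12.5 − 8.4 = 16.6

(8.4, 16.6)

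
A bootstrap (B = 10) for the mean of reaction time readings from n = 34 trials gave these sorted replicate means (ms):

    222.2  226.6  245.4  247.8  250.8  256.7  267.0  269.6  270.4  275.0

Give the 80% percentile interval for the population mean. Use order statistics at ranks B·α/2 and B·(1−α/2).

(222.2, 270.4)

α = 0.20; lower rank = 10 × 0.100 = 1; upper rank = 10 × 0.900 = 9.
The 1st smallest replicate is 222.2; the 9th is 270.4.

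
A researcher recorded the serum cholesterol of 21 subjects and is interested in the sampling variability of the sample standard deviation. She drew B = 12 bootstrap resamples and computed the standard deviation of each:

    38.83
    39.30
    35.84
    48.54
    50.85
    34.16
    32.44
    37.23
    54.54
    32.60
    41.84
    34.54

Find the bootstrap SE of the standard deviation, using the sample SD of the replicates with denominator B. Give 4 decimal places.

Bootstrap SE is the standard deviation of the 12 replicate standard deviations.
Mean of replicates: (38.83 + 39.30 + 35.84 + 48.54 + 50.85 + 34.16 + 32.44 + 37.23 + 54.54 + 32.60 + 41.84 + 34.54) / 12 = 480.71000 / 12 = 40.05917
Sum of squared deviations: (−1.22917)² + (−0.75917)² + (−4.21917)² + (+8.48083)² + (+10.79083)² + (−5.89917)² + (−7.61917)² + (−2.82917)² + (+14.48083)² + (−7.45917)² + (+1.78083)² + (−5.51917)² = 608.07749
Variance = 608.07749 / 12 = 50.67312
SE* = √50.67312

SE* = 7.1185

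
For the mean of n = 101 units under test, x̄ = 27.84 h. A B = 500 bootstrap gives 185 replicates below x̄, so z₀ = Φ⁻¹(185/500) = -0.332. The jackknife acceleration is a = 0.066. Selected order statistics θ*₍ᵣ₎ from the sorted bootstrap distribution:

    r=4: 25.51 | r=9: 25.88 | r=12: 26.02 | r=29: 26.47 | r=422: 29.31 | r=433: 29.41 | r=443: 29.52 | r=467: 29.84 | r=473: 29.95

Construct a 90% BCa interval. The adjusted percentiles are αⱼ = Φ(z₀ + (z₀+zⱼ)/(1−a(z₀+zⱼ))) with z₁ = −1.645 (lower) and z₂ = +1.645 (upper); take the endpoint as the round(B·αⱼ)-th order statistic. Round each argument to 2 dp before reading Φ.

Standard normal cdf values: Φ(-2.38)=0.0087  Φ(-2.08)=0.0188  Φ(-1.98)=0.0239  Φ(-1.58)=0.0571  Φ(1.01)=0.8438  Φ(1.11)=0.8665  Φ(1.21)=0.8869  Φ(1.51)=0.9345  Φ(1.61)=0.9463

(25.88, 29.41)

Lower: z₀ + z₁ = -0.332 + (-1.645) = -1.977; 1 − a(z₀+z₁) = 1 − (0.066)(-1.977) = 1.1305; argument = -0.332 + (-1.977)/1.1305 = -2.0808 → -2.08.
α₁ = Φ(-2.08) = 0.0188; rank = round(500 × 0.0188) = 9; θ*₍9₎ = 25.88.
Upper: z₀ + z₂ = 1.313; 1 − a(z₀+z₂) = 0.9133; argument = 1.1056 → 1.11; α₂ = 0.8665; rank = 433; θ*₍433₎ = 29.41.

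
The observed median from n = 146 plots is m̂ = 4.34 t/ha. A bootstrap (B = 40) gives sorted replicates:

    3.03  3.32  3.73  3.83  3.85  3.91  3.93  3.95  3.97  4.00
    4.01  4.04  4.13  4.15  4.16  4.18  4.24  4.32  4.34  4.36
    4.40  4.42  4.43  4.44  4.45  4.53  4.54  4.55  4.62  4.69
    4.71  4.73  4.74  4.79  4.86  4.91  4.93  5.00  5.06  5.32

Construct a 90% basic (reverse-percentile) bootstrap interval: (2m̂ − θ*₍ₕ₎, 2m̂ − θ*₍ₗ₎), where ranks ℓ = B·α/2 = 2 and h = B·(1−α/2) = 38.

Percentile endpoints at ranks 2 and 38: θ*₍2₎ = 3.32, θ*₍38₎ = 5.00.
Basic interval reflects these around m̂:
  lower = 2 × 4.34 − 5.00 = 3.68
  upper = 2 × 4.34 − 3.32 = 5.36

(3.68, 5.36)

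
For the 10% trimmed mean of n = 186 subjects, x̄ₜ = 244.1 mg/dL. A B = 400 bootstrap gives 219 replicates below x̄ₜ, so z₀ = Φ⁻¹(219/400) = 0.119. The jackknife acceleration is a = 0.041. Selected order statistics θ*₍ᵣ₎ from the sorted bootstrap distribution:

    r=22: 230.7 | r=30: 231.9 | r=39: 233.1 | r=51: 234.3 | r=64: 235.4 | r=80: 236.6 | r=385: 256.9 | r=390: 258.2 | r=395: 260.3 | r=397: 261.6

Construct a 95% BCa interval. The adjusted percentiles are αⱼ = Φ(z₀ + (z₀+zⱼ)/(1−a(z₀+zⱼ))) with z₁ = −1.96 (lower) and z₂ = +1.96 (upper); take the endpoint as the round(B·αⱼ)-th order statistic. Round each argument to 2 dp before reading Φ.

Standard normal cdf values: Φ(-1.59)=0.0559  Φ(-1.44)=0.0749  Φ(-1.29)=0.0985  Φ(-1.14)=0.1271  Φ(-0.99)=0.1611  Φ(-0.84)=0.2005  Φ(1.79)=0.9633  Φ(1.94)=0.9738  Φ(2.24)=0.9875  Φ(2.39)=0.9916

(230.7, 261.6)

Lower: z₀ + z₁ = 0.119 + (-1.960) = -1.841; 1 − a(z₀+z₁) = 1 − (0.041)(-1.841) = 1.0755; argument = 0.119 + (-1.841)/1.0755 = -1.5928 → -1.59.
α₁ = Φ(-1.59) = 0.0559; rank = round(400 × 0.0559) = 22; θ*₍22₎ = 230.7.
Upper: z₀ + z₂ = 2.079; 1 − a(z₀+z₂) = 0.9148; argument = 2.3917 → 2.39; α₂ = 0.9916; rank = 397; θ*₍397₎ = 261.6.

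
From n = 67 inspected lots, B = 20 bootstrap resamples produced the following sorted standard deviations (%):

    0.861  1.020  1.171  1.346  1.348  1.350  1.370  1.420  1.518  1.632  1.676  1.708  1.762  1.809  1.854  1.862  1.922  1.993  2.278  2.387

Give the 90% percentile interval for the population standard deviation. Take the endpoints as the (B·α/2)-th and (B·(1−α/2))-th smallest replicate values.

α = 0.10; lower rank = 20 × 0.050 = 1; upper rank = 20 × 0.950 = 19.
The 1st smallest replicate is 0.861; the 19th is 2.278.

(0.861, 2.278)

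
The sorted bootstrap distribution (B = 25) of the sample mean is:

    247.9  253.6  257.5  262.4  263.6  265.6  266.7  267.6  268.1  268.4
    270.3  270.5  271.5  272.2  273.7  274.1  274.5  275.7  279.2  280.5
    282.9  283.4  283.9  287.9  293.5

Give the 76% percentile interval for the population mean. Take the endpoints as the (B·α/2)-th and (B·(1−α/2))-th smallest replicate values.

(257.5, 283.4)

α = 0.24; lower rank = 25 × 0.120 = 3; upper rank = 25 × 0.880 = 22.
The 3rd smallest replicate is 257.5; the 22nd is 283.4.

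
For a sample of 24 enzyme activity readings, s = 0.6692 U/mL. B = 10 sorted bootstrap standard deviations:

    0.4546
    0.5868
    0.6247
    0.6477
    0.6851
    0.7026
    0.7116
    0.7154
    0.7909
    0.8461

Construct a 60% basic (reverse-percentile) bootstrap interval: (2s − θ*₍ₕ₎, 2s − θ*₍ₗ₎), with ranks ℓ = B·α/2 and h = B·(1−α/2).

(0.6230, 0.7516)

Percentile endpoints at ranks 2 and 8: θ*₍2₎ = 0.5868, θ*₍8₎ = 0.7154.
Basic interval reflects these around s:
  lower = 2 × 0.6692 − 0.7154 = 0.6230
  upper = 2 × 0.6692 − 0.5868 = 0.7516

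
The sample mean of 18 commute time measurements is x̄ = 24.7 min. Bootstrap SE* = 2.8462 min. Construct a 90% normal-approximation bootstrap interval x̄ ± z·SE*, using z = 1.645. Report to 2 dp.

Margin = 1.645 × 2.8462 = 4.682
Interval: 24.7 ± 4.682

(20.02, 29.38)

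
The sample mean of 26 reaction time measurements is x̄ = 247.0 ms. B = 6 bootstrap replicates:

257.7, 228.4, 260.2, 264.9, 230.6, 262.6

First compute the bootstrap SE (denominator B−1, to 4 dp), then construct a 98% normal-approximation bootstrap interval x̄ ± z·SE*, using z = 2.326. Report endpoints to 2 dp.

Mean of replicates = 250.7333; sum of squared deviations = 1383.7933; SE* = √(1383.7933/5) = 16.6361
Margin = 2.326 × 16.6361 = 38.696
Interval: 247.0 ± 38.696

(208.30, 285.70)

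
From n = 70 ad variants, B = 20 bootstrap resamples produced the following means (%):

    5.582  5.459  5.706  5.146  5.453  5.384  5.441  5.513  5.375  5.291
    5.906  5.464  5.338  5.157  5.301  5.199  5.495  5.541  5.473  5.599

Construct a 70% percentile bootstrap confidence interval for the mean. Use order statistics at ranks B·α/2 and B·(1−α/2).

Sorted replicates: 5.146, 5.157, 5.199, 5.291, 5.301, 5.338, 5.375, 5.384, 5.441, 5.453, 5.459, 5.464, 5.473, 5.495, 5.513, 5.541, 5.582, 5.599, 5.706, 5.906
α = 0.30; lower rank = 20 × 0.150 = 3; upper rank = 20 × 0.850 = 17.
The 3rd smallest replicate is 5.199; the 17th is 5.582.

(5.199, 5.582)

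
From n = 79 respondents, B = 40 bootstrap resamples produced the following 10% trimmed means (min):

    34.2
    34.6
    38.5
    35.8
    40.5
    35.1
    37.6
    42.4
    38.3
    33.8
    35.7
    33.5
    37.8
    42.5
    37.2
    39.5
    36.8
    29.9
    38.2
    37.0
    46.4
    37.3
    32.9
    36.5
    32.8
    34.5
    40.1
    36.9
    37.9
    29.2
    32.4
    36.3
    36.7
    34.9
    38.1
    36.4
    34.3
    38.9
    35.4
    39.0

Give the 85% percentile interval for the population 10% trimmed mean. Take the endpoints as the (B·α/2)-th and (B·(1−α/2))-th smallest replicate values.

Sorted replicates: 29.2, 29.9, 32.4, 32.8, 32.9, 33.5, 33.8, 34.2, 34.3, 34.5, 34.6, 34.9, 35.1, 35.4, 35.7, 35.8, 36.3, 36.4, 36.5, 36.7, 36.8, 36.9, 37.0, 37.2, 37.3, 37.6, 37.8, 37.9, 38.1, 38.2, 38.3, 38.5, 38.9, 39.0, 39.5, 40.1, 40.5, 42.4, 42.5, 46.4
α = 0.15; lower rank = 40 × 0.075 = 3; upper rank = 40 × 0.925 = 37.
The 3rd smallest replicate is 32.4; the 37th is 40.5.

(32.4, 40.5)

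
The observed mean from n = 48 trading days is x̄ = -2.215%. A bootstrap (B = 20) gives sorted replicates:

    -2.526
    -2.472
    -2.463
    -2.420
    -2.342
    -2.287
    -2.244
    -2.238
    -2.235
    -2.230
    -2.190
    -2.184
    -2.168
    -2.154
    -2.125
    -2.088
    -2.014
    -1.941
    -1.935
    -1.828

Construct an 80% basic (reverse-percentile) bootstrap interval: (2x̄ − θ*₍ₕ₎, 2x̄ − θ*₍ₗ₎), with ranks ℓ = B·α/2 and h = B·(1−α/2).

(-2.489, -1.958)

Percentile endpoints at ranks 2 and 18: θ*₍2₎ = -2.472, θ*₍18₎ = -1.941.
Basic interval reflects these around x̄:
  lower = 2 × -2.215 − -1.941 = -2.489
  upper = 2 × -2.215 − -2.472 = -1.958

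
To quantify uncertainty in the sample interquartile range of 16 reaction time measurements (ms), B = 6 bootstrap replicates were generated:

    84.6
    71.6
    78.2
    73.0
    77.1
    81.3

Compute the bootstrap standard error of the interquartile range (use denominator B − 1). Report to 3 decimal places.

SE* = 4.908

Bootstrap SE is the standard deviation of the 6 replicate interquartile ranges.
Mean of replicates: (84.6 + 71.6 + 78.2 + 73.0 + 77.1 + 81.3) / 6 = 465.8000 / 6 = 77.6333
Sum of squared deviations: (+6.9667)² + (−6.0333)² + (+0.5667)² + (−4.6333)² + (−0.5333)² + (+3.6667)² = 120.4533
Variance = 120.4533 / 5 = 24.0907
SE* = √24.0907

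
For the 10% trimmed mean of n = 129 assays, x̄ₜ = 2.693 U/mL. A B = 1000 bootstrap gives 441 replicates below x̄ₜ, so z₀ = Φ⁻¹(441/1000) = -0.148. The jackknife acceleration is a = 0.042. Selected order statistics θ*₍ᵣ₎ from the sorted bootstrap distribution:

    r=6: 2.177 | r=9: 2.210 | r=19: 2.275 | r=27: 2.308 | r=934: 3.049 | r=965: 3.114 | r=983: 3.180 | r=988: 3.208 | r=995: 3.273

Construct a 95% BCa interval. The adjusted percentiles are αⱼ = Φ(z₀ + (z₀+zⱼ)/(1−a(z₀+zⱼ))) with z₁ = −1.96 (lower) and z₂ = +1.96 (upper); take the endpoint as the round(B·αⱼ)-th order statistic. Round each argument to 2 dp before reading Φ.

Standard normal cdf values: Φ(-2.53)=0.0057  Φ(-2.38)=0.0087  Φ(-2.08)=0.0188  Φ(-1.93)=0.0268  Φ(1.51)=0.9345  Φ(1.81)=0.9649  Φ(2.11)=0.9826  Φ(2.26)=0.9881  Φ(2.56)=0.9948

Lower: z₀ + z₁ = -0.148 + (-1.960) = -2.108; 1 − a(z₀+z₁) = 1 − (0.042)(-2.108) = 1.0885; argument = -0.148 + (-2.108)/1.0885 = -2.0845 → -2.08.
α₁ = Φ(-2.08) = 0.0188; rank = round(1000 × 0.0188) = 19; θ*₍19₎ = 2.275.
Upper: z₀ + z₂ = 1.812; 1 − a(z₀+z₂) = 0.9239; argument = 1.8133 → 1.81; α₂ = 0.9649; rank = 965; θ*₍965₎ = 3.114.

(2.275, 3.114)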